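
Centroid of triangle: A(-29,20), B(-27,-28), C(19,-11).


Gx = (-29- 27+19)/3 = -37/3 = -12.3333
Gy = (20- 28- 11)/3 = -19/3 = -6.3333

G = (-12.3333, -6.3333)


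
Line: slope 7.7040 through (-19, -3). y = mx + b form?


y + 3 = 7.7040(x + 19)
y = 7.7040x - 3 - 7.7040*(-19)
y = 7.7040x + 143.3760

y = 7.7040x + 143.3760


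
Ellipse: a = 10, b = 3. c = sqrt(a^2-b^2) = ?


c^2 = 10^2 - 3^2 = 100 - 9 = 91
c = sqrt(91) = 9.5394

c = 9.5394


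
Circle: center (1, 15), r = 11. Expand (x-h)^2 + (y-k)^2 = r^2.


(x-1)^2 + (y-15)^2 = 11^2
D = -2h = -2, E = -2k = -30
F = h^2+k^2-r^2 = 1+225-121 = 105

x^2 + y^2 - 2x - 30y + 105 = 0


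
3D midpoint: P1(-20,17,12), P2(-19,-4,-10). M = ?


Mx = (-20- 19)/2 = -19.5000
My = (17- 4)/2 = 6.5000
Mz = (12- 10)/2 = 1.0000

M = (-19.5000, 6.5000, 1.0000)


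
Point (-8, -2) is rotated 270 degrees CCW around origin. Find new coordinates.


cos(270) = 0, sin(270) = -1
x' = -8*0 + 2*(-1) = -2
y' = -8*(-1) - 2*0 = 8

(-2, 8)


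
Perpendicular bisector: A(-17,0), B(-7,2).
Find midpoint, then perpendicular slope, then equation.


Midpoint = (-12, 1)
Slope of AB = dy/dx = 2/10 = 0.2000
Perp slope = -dx/dy = -10/2 = -5.0000
b = My - (perp slope)*Mx = 1 + (10*(-12))/2 = 1 - 60.0000 = -59.0000

y = -5.0000x - 59.0000


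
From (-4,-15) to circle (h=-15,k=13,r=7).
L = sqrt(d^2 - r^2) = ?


d = sqrt((-4+ 15)^2 + (-15-13)^2) = sqrt(121+784) = 30.0832
L = sqrt(905.0000 - 49) = sqrt(856.0000) = 29.2575

29.2575


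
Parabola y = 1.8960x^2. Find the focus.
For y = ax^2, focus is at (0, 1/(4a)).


a = 1.8960
4a = 7.5840
focus = (0, 1/7.5840) = (0, 0.1319)

Focus = (0, 0.1319)


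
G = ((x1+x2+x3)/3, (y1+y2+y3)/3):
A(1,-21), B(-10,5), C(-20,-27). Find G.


Gx = (1- 10- 20)/3 = -29/3 = -9.6667
Gy = (-21+5- 27)/3 = -43/3 = -14.3333

G = (-9.6667, -14.3333)


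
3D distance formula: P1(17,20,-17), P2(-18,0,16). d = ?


dx=-35, dy=-20, dz=33
d = sqrt(1225+400+1089) = sqrt(2714) = 52.0961

52.0961


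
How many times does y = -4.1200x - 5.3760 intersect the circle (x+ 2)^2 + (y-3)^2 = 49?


Substitute y = -4.1200x - 5.3760: (x+ 2)^2 + (-4.1200x- 5.3760-3)^2 = 49
Expand to Ax^2 + Bx + C = 0, where b-k = -8.376
A = 1+m^2 = 17.9744
B = 2(m(b-k) - h) = 2(-4.1200*(-8.376) + 2) = 73.01824
C = h^2 + (b-k)^2 - r^2 = 4 + 70.157376 - 49 = 25.157376
disc = B^2-4AC = 5331.6634 - 1808.7550 = 3522.9084
disc > 0

2 intersection points


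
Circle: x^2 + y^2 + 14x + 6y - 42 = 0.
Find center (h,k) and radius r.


h = -D/2 = -14/2 = -7
k = -E/2 = -6/2 = -3
r^2 = h^2 + k^2 - F = 49 + 9 + 42 = 100
r = 10

Center (-7, -3), radius = 10


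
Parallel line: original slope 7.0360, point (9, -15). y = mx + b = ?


Parallel lines have equal slopes.
m2 = 7.0360
b2 = -15 - 7.0360*9 = -78.3240

y = 7.0360x - 78.3240


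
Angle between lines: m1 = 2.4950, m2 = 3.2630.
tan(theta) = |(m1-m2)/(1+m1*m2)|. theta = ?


m1-m2 = -0.768
1+m1*m2 = 9.141185
tan(theta) = |-0.768/9.141185| = 0.084015
theta = arctan(|-0.768/9.141185|) = 4.8024 degrees (acute angle)

4.8024 degrees


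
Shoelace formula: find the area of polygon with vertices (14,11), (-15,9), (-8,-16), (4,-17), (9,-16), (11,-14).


sum(xi*y_{i+1}) = 14*9 - 15*(-16) - 8*(-17) + 4*(-16) + 9*(-14) + 11*11 = 433
sum(yi*x_{i+1}) = 11*(-15) + 9*(-8) - 16*4 - 17*9 - 16*11 - 14*14 = -826
Area = |433 + 826|/2 = 1259/2 = 629.5000

629.5000 sq units


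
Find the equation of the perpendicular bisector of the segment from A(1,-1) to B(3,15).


Midpoint = (2, 7)
Slope of AB = dy/dx = 16/2 = 8.0000
Perp slope = -dx/dy = -2/16 = -0.1250
b = My - (perp slope)*Mx = 7 + (2*2)/16 = 7 + 0.2500 = 7.2500

y = -0.1250x + 7.2500


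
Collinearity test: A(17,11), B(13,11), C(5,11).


17*(11-11) + 13*(11-11) + 5*(11-11)
= 0 + 0 + 0 = 0

Yes, collinear (determinant = 0)


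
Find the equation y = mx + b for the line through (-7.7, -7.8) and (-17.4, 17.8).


m = (25.6)/(-9.7) = -2.6392
b = y1 - m*x1 = -7.8 - (25.6*(-7.7))/(-9.7) = -7.8 - 20.3216 = -28.1216

y = -2.6392x - 28.1216


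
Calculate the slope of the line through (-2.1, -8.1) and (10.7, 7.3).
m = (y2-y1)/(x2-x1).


dy = 7.3 + 8.1 = 15.4
dx = 10.7 + 2.1 = 12.8
m = 15.4/12.8 = 1.2031

m = 1.2031


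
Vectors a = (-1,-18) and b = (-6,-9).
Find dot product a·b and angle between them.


a·b = -1*(-6) - 18*(-9) = 6 + 162 = 168
|a| = sqrt(1+324) = 18.0278
|b| = sqrt(36+81) = 10.8167
cos(theta) = 168/(sqrt(325)*sqrt(117)) = 168/sqrt(38025) = 0.861538
theta = arccos(168/sqrt(38025)) = 30.5102 degrees

a·b = 168, theta = 30.5102 deg


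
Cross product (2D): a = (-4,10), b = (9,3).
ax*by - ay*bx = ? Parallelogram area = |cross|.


cross = -4*3 - 10*9 = -12 - 90 = -102
Parallelogram area = |-102| = 102

cross = -102, parallelogram area = 102


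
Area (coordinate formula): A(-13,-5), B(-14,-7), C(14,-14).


-13*(-7+ 14) = -91
-14*(-14+ 5) = 126
14*(-5+ 7) = 28
sum = 63
Area = |63|/2 = 31.5000

31.5000 sq units


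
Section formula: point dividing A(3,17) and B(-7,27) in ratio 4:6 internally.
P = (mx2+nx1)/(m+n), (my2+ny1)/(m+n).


Px = (4*(-7) + 6*3)/10 = -10/10 = -1.0000
Py = (4*27 + 6*17)/10 = 210/10 = 21.0000

P = (-1.0000, 21.0000)


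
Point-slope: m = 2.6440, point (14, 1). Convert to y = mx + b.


y - 1 = 2.6440(x - 14)
y = 2.6440x + 1 - 2.6440*14
y = 2.6440x - 36.0160

y = 2.6440x - 36.0160


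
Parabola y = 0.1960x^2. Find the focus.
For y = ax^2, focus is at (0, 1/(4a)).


a = 0.1960
4a = 0.7840
focus = (0, 1/0.7840) = (0, 1.2755)

Focus = (0, 1.2755)


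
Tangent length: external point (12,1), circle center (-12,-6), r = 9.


d = sqrt((12+ 12)^2 + (1+ 6)^2) = sqrt(576+49) = 25.0000
L = sqrt(625.0000 - 81) = sqrt(544.0000) = 23.3238

23.3238


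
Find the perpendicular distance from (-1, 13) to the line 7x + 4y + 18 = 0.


|7*(-1) + 4*13 + 18| = |63| = 63
sqrt(49 + 16) = sqrt(65) = 8.0623
d = 63/sqrt(65) = 7.8142

7.8142


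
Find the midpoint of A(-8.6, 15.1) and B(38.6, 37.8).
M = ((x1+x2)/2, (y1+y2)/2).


Mx = (-8.6 + 38.6)/2 = 30.0/2 = 15.0000
My = (15.1 + 37.8)/2 = 52.9/2 = 26.4500

(15.0000, 26.4500)


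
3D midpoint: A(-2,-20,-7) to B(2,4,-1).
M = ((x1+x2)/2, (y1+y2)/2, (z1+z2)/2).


Mx = (-2+2)/2 = 0
My = (-20+4)/2 = -8.0000
Mz = (-7- 1)/2 = -4.0000

M = (0, -8.0000, -4.0000)


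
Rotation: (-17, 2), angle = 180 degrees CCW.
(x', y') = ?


cos(180) = -1, sin(180) = 0
x' = -17*(-1) - 2*0 = 17
y' = -17*0 + 2*(-1) = -2

(17, -2)


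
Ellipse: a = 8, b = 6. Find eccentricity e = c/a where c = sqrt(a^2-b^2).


c = sqrt(64-36) = sqrt(28) = 5.2915
e = c/a = sqrt(28)/8 = 0.6614

e = 0.6614


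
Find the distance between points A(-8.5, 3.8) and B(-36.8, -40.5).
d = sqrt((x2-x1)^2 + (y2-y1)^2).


dx = -36.8 + 8.5 = -28.3
dy = -40.5 - 3.8 = -44.3
d = sqrt(800.89 + 1962.49) = sqrt(2763.38) = 52.5679

52.5679


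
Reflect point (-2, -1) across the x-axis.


Reflection rule for x-axis: (x, -y)
(-2, -1) -> (-2, 1)

(-2, 1)


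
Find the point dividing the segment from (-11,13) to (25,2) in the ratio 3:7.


Px = (3*25 + 7*(-11))/10 = -2/10 = -0.2000
Py = (3*2 + 7*13)/10 = 97/10 = 9.7000

P = (-0.2000, 9.7000)


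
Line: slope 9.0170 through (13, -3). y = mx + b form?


y + 3 = 9.0170(x - 13)
y = 9.0170x - 3 - 9.0170*13
y = 9.0170x - 120.2210

y = 9.0170x - 120.2210


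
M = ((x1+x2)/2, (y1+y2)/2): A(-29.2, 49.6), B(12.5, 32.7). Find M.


Mx = (-29.2 + 12.5)/2 = -16.7/2 = -8.3500
My = (49.6 + 32.7)/2 = 82.3/2 = 41.1500

(-8.3500, 41.1500)


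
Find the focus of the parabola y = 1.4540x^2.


a = 1.4540
4a = 5.8160
focus = (0, 1/5.8160) = (0, 0.1719)

Focus = (0, 0.1719)


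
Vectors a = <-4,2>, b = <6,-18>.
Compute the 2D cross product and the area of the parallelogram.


cross = -4*(-18) - 2*6 = 72 - 12 = 60
Parallelogram area = |60| = 60

cross = 60, parallelogram area = 60


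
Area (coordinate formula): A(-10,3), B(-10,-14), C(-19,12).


-10*(-14-12) = 260
-10*(12-3) = -90
-19*(3+ 14) = -323
sum = -153
Area = |-153|/2 = 76.5000

76.5000 sq units


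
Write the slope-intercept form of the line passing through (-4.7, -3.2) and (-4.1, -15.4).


m = (-12.2)/(0.6) = -20.3333
b = y1 - m*x1 = -3.2 - (-12.2*(-4.7))/(0.6) = -3.2 - 95.5667 = -98.7667

y = -20.3333x - 98.7667


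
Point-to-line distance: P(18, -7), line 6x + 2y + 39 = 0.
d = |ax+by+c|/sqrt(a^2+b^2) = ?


|6*18 + 2*(-7) + 39| = |133| = 133
sqrt(36 + 4) = sqrt(40) = 6.3246
d = 133/sqrt(40) = 21.0291

21.0291


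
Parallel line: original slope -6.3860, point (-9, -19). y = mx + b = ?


Parallel lines have equal slopes.
m2 = -6.3860
b2 = -19 + 6.3860*(-9) = -76.4740

y = -6.3860x - 76.4740


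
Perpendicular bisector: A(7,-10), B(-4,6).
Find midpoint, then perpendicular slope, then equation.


Midpoint = (1.5, -2)
Slope of AB = dy/dx = 16/(-11) = -1.4545
Perp slope = -dx/dy = 11/16 = 0.6875
b = My - (perp slope)*Mx = -2 + (-11*1.5)/16 = -2 - 1.0312 = -3.0312

y = 0.6875x - 3.0312


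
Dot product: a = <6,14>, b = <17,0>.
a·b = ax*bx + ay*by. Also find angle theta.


a·b = 6*17 + 14*0 = 102 + 0 = 102
|a| = sqrt(36+196) = 15.2315
|b| = sqrt(289+0) = 17.0000
cos(theta) = 102/(sqrt(232)*sqrt(289)) = 102/sqrt(67048) = 0.393919
theta = arccos(102/sqrt(67048)) = 66.8014 degrees

a·b = 102, theta = 66.8014 deg


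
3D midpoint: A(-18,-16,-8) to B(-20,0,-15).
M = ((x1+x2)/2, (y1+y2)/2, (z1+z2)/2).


Mx = (-18- 20)/2 = -19.0000
My = (-16+0)/2 = -8.0000
Mz = (-8- 15)/2 = -11.5000

M = (-19.0000, -8.0000, -11.5000)


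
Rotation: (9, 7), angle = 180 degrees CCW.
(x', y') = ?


cos(180) = -1, sin(180) = 0
x' = 9*(-1) - 7*0 = -9
y' = 9*0 + 7*(-1) = -7

(-9, -7)


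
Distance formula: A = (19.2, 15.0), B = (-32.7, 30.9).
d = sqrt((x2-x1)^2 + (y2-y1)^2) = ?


dx = -32.7 - 19.2 = -51.9
dy = 30.9 - 15.0 = 15.9
d = sqrt(2693.61 + 252.81) = sqrt(2946.42) = 54.2809

54.2809


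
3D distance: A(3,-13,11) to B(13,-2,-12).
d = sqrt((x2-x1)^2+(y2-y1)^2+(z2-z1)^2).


dx=10, dy=11, dz=-23
d = sqrt(100+121+529) = sqrt(750) = 27.3861

27.3861


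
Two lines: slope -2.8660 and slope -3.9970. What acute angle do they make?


m1-m2 = 1.131
1+m1*m2 = 12.455402
tan(theta) = |1.131/12.455402| = 0.090804
theta = arctan(|1.131/12.455402|) = 5.1885 degrees (acute angle)

5.1885 degrees


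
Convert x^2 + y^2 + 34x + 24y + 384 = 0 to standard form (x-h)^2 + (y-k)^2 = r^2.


h = -D/2 = -34/2 = -17
k = -E/2 = -24/2 = -12
r^2 = h^2 + k^2 - F = 289 + 144 - 384 = 49
r = 7

Center (-17, -12), radius = 7


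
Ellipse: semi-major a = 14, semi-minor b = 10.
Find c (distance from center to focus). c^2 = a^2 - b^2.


c^2 = 14^2 - 10^2 = 196 - 100 = 96
c = sqrt(96) = 9.7980

c = 9.7980


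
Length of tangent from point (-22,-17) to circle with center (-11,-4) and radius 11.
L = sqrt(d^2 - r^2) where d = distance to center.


d = sqrt((-22+ 11)^2 + (-17+ 4)^2) = sqrt(121+169) = 17.0294
L = sqrt(290.0000 - 121) = sqrt(169.0000) = 13.0000

13.0000


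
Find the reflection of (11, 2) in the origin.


Reflection rule for origin: (-x, -y)
(11, 2) -> (-11, -2)

(-11, -2)


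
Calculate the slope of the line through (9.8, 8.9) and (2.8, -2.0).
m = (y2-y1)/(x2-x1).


dy = -2.0 - 8.9 = -10.9
dx = 2.8 - 9.8 = -7
m = -10.9/(-7) = 1.5571

m = 1.5571


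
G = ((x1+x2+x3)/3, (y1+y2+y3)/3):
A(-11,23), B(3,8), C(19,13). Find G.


Gx = (-11+3+19)/3 = 11/3 = 3.6667
Gy = (23+8+13)/3 = 44/3 = 14.6667

G = (3.6667, 14.6667)


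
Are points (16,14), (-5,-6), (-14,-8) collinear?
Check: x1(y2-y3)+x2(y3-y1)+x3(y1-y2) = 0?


16*(-6+ 8) - 5*(-8-14) - 14*(14+ 6)
= 32 + 110 - 280 = -138

No, not collinear (determinant = -138)


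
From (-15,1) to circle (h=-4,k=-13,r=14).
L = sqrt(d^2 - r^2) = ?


d = sqrt((-15+ 4)^2 + (1+ 13)^2) = sqrt(121+196) = 17.8045
L = sqrt(317.0000 - 196) = sqrt(121.0000) = 11.0000

11.0000


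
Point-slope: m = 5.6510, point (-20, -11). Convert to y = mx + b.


y + 11 = 5.6510(x + 20)
y = 5.6510x - 11 - 5.6510*(-20)
y = 5.6510x + 102.0200

y = 5.6510x + 102.0200


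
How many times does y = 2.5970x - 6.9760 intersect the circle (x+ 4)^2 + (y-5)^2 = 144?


Substitute y = 2.5970x - 6.9760: (x+ 4)^2 + (2.5970x- 6.9760-5)^2 = 144
Expand to Ax^2 + Bx + C = 0, where b-k = -11.976
A = 1+m^2 = 7.744409
B = 2(m(b-k) - h) = 2(2.5970*(-11.976) + 4) = -54.203344
C = h^2 + (b-k)^2 - r^2 = 16 + 143.424576 - 144 = 15.424576
disc = B^2-4AC = 2938.0025 - 477.8169 = 2460.1856
disc > 0

2 intersection points


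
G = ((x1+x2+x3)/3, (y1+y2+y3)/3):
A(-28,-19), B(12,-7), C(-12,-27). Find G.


Gx = (-28+12- 12)/3 = -28/3 = -9.3333
Gy = (-19- 7- 27)/3 = -53/3 = -17.6667

G = (-9.3333, -17.6667)


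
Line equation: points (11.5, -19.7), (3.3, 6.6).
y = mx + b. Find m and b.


m = (26.3)/(-8.2) = -3.2073
b = y1 - m*x1 = -19.7 - (26.3*11.5)/(-8.2) = -19.7 + 36.8841 = 17.1841

y = -3.2073x + 17.1841


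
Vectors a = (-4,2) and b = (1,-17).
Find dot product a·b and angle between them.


a·b = -4*1 + 2*(-17) = -4 - 34 = -38
|a| = sqrt(16+4) = 4.4721
|b| = sqrt(1+289) = 17.0294
cos(theta) = -38/(sqrt(20)*sqrt(290)) = -38/sqrt(5800) = -0.498964
theta = arccos(-38/sqrt(5800)) = 119.9315 degrees

a·b = -38, theta = 119.9315 deg


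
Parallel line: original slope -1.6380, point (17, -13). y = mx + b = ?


Parallel lines have equal slopes.
m2 = -1.6380
b2 = -13 + 1.6380*17 = 14.8460

y = -1.6380x + 14.8460


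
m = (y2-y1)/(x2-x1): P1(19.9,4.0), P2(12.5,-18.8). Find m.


dy = -18.8 - 4.0 = -22.8
dx = 12.5 - 19.9 = -7.4
m = -22.8/(-7.4) = 3.0811

m = 3.0811


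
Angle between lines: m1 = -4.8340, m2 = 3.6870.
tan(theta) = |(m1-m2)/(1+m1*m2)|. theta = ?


m1-m2 = -8.521
1+m1*m2 = -16.822958
tan(theta) = |-8.521/(-16.822958)| = 0.506510
theta = arctan(|-8.521/(-16.822958)|) = 26.8627 degrees (acute angle)

26.8627 degrees


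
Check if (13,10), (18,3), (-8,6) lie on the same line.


13*(3-6) + 18*(6-10) - 8*(10-3)
= -39 - 72 - 56 = -167

No, not collinear (determinant = -167)


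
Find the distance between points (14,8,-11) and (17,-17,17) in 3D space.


dx=3, dy=-25, dz=28
d = sqrt(9+625+784) = sqrt(1418) = 37.6563

37.6563


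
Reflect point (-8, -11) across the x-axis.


Reflection rule for x-axis: (x, -y)
(-8, -11) -> (-8, 11)

(-8, 11)


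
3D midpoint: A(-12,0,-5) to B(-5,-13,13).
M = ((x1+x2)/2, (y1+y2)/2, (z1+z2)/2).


Mx = (-12- 5)/2 = -8.5000
My = (0- 13)/2 = -6.5000
Mz = (-5+13)/2 = 4.0000

M = (-8.5000, -6.5000, 4.0000)


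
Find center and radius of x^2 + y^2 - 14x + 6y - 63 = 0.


h = -D/2 = 14/2 = 7
k = -E/2 = -6/2 = -3
r^2 = h^2 + k^2 - F = 49 + 9 + 63 = 121
r = 11

Center (7, -3), radius = 11


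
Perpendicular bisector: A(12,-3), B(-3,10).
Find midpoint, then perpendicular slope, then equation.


Midpoint = (4.5, 3.5)
Slope of AB = dy/dx = 13/(-15) = -0.8667
Perp slope = -dx/dy = 15/13 = 1.1538
b = My - (perp slope)*Mx = 3.5 + (-15*4.5)/13 = 3.5 - 5.1923 = -1.6923

y = 1.1538x - 1.6923


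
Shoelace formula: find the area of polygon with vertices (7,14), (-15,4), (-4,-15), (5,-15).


sum(xi*y_{i+1}) = 7*4 - 15*(-15) - 4*(-15) + 5*14 = 383
sum(yi*x_{i+1}) = 14*(-15) + 4*(-4) - 15*5 - 15*7 = -406
Area = |383 + 406|/2 = 789/2 = 394.5000

394.5000 sq units


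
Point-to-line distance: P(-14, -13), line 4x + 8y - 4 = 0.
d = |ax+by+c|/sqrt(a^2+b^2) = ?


|4*(-14) + 8*(-13) - 4| = |-164| = 164
sqrt(16 + 64) = sqrt(80) = 8.9443
d = 164/sqrt(80) = 18.3358

18.3358


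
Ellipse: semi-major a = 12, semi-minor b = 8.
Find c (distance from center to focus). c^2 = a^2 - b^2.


c^2 = 12^2 - 8^2 = 144 - 64 = 80
c = sqrt(80) = 8.9443

c = 8.9443


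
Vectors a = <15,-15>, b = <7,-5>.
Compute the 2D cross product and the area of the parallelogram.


cross = 15*(-5) + 15*7 = -75 + 105 = 30
Parallelogram area = |30| = 30

cross = 30, parallelogram area = 30


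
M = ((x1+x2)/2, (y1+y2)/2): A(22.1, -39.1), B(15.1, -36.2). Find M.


Mx = (22.1 + 15.1)/2 = 37.2/2 = 18.6000
My = (-39.1 - 36.2)/2 = -75.3/2 = -37.6500

(18.6000, -37.6500)


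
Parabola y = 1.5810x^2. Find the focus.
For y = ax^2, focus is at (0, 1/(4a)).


a = 1.5810
4a = 6.3240
focus = (0, 1/6.3240) = (0, 0.1581)

Focus = (0, 0.1581)


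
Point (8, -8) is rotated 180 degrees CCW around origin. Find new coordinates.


cos(180) = -1, sin(180) = 0
x' = 8*(-1) + 8*0 = -8
y' = 8*0 - 8*(-1) = 8

(-8, 8)


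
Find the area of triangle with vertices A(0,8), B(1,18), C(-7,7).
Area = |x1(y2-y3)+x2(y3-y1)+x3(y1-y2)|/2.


0*(18-7) = 0
1*(7-8) = -1
-7*(8-18) = 70
sum = 69
Area = |69|/2 = 34.5000

34.5000 sq units


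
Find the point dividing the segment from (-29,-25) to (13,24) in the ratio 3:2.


Px = (3*13 + 2*(-29))/5 = -19/5 = -3.8000
Py = (3*24 + 2*(-25))/5 = 22/5 = 4.4000

P = (-3.8000, 4.4000)


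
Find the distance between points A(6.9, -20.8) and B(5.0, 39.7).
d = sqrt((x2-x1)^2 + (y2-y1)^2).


dx = 5.0 - 6.9 = -1.9
dy = 39.7 + 20.8 = 60.5
d = sqrt(3.61 + 3660.25) = sqrt(3663.86) = 60.5298

60.5298


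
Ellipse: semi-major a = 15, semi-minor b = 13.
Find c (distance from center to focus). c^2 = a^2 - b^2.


c^2 = 15^2 - 13^2 = 225 - 169 = 56
c = sqrt(56) = 7.4833

c = 7.4833


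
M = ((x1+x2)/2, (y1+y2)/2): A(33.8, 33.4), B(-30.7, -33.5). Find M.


Mx = (33.8 - 30.7)/2 = 3.1/2 = 1.5500
My = (33.4 - 33.5)/2 = -0.1/2 = -0.0500

(1.5500, -0.0500)


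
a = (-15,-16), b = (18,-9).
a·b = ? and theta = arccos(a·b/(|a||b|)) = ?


a·b = -15*18 - 16*(-9) = -270 + 144 = -126
|a| = sqrt(225+256) = 21.9317
|b| = sqrt(324+81) = 20.1246
cos(theta) = -126/(sqrt(481)*sqrt(405)) = -126/sqrt(194805) = -0.285477
theta = arccos(-126/sqrt(194805)) = 106.5873 degrees

a·b = -126, theta = 106.5873 deg


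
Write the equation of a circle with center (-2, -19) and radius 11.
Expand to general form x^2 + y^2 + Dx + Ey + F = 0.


(x+ 2)^2 + (y+ 19)^2 = 11^2
D = -2h = 4, E = -2k = 38
F = h^2+k^2-r^2 = 4+361-121 = 244

x^2 + y^2 + 4x + 38y + 244 = 0


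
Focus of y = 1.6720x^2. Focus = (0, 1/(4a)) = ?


a = 1.6720
4a = 6.6880
focus = (0, 1/6.6880) = (0, 0.1495)

Focus = (0, 0.1495)


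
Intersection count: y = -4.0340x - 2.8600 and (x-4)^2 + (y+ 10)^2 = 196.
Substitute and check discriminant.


Substitute y = -4.0340x - 2.8600: (x-4)^2 + (-4.0340x- 2.8600+ 10)^2 = 196
Expand to Ax^2 + Bx + C = 0, where b-k = 7.14
A = 1+m^2 = 17.273156
B = 2(m(b-k) - h) = 2(-4.0340*7.14 - 4) = -65.60552
C = h^2 + (b-k)^2 - r^2 = 16 + 50.9796 - 196 = -129.0204
disc = B^2-4AC = 4304.0843 + 8914.3580 = 13218.4423
disc > 0

2 intersection points


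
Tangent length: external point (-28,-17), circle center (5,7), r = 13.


d = sqrt((-28-5)^2 + (-17-7)^2) = sqrt(1089+576) = 40.8044
L = sqrt(1665.0000 - 169) = sqrt(1496.0000) = 38.6782

38.6782


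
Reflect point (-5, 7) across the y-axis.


Reflection rule for y-axis: (-x, y)
(-5, 7) -> (5, 7)

(5, 7)


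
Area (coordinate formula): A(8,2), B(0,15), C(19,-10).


8*(15+ 10) = 200
0*(-10-2) = 0
19*(2-15) = -247
sum = -47
Area = |-47|/2 = 23.5000

23.5000 sq units


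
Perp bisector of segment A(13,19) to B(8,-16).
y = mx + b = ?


Midpoint = (10.5, 1.5)
Slope of AB = dy/dx = -35/(-5) = 7.0000
Perp slope = -dx/dy = -5/35 = -0.1429
b = My - (perp slope)*Mx = 1.5 + (-5*10.5)/(-35) = 1.5 + 1.5000 = 3.0000

y = -0.1429x + 3.0000


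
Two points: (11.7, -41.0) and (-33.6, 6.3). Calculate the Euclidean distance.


dx = -33.6 - 11.7 = -45.3
dy = 6.3 + 41.0 = 47.3
d = sqrt(2052.09 + 2237.29) = sqrt(4289.38) = 65.4934

65.4934


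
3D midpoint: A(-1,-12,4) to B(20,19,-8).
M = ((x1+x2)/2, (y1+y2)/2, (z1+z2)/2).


Mx = (-1+20)/2 = 9.5000
My = (-12+19)/2 = 3.5000
Mz = (4- 8)/2 = -2.0000

M = (9.5000, 3.5000, -2.0000)


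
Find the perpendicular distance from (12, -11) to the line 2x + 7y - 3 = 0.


|2*12 + 7*(-11) - 3| = |-56| = 56
sqrt(4 + 49) = sqrt(53) = 7.2801
d = 56/sqrt(53) = 7.6922

7.6922


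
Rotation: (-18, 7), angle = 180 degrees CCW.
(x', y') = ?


cos(180) = -1, sin(180) = 0
x' = -18*(-1) - 7*0 = 18
y' = -18*0 + 7*(-1) = -7

(18, -7)


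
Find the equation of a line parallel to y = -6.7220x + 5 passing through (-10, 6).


Parallel lines have equal slopes.
m2 = -6.7220
b2 = 6 + 6.7220*(-10) = -61.2200

y = -6.7220x - 61.2200


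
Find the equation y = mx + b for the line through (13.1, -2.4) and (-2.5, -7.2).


m = (-4.8)/(-15.6) = 0.3077
b = y1 - m*x1 = -2.4 - (-4.8*13.1)/(-15.6) = -2.4 - 4.0308 = -6.4308

y = 0.3077x - 6.4308


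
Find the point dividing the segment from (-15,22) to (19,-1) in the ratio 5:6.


Px = (5*19 + 6*(-15))/11 = 5/11 = 0.4545
Py = (5*(-1) + 6*22)/11 = 127/11 = 11.5455

P = (0.4545, 11.5455)


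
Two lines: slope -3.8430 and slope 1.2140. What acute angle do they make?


m1-m2 = -5.057
1+m1*m2 = -3.665402
tan(theta) = |-5.057/(-3.665402)| = 1.379658
theta = arctan(|-5.057/(-3.665402)|) = 54.0647 degrees (acute angle)

54.0647 degrees


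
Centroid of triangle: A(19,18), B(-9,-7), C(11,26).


Gx = (19- 9+11)/3 = 21/3 = 7.0000
Gy = (18- 7+26)/3 = 37/3 = 12.3333

G = (7.0000, 12.3333)


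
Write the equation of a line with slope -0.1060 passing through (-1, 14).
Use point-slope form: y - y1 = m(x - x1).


y - 14 = -0.1060(x + 1)
y = -0.1060x + 14 + 0.1060*(-1)
y = -0.1060x + 13.8940

y = -0.1060x + 13.8940


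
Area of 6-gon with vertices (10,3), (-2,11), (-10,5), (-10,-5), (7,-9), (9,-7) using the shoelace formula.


sum(xi*y_{i+1}) = 10*11 - 2*5 - 10*(-5) - 10*(-9) + 7*(-7) + 9*3 = 218
sum(yi*x_{i+1}) = 3*(-2) + 11*(-10) + 5*(-10) - 5*7 - 9*9 - 7*10 = -352
Area = |218 + 352|/2 = 570/2 = 285.0000

285.0000 sq units


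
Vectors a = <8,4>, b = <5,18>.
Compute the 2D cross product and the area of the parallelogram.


cross = 8*18 - 4*5 = 144 - 20 = 124
Parallelogram area = |124| = 124

cross = 124, parallelogram area = 124


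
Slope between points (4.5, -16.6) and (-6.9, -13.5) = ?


dy = -13.5 + 16.6 = 3.1
dx = -6.9 - 4.5 = -11.4
m = 3.1/(-11.4) = -0.2719

m = -0.2719


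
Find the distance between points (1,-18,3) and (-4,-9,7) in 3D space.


dx=-5, dy=9, dz=4
d = sqrt(25+81+16) = sqrt(122) = 11.0454

11.0454


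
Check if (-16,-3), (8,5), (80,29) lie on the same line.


-16*(5-29) + 8*(29+ 3) + 80*(-3-5)
= 384 + 256 - 640 = 0

Yes, collinear (determinant = 0)


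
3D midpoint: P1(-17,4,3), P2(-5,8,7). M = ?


Mx = (-17- 5)/2 = -11.0000
My = (4+8)/2 = 6.0000
Mz = (3+7)/2 = 5.0000

M = (-11.0000, 6.0000, 5.0000)


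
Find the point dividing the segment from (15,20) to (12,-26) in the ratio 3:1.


Px = (3*12 + 1*15)/4 = 51/4 = 12.7500
Py = (3*(-26) + 1*20)/4 = -58/4 = -14.5000

P = (12.7500, -14.5000)


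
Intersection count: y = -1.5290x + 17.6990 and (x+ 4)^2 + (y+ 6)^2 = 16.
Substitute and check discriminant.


Substitute y = -1.5290x + 17.6990: (x+ 4)^2 + (-1.5290x+17.6990+ 6)^2 = 16
Expand to Ax^2 + Bx + C = 0, where b-k = 23.699
A = 1+m^2 = 3.337841
B = 2(m(b-k) - h) = 2(-1.5290*23.699 + 4) = -64.471542
C = h^2 + (b-k)^2 - r^2 = 16 + 561.642601 - 16 = 561.642601
disc = B^2-4AC = 4156.5797 - 7498.6948 = -3342.1151
disc < 0

0 intersection points


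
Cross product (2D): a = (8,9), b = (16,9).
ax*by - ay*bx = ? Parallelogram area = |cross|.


cross = 8*9 - 9*16 = 72 - 144 = -72
Parallelogram area = |-72| = 72

cross = -72, parallelogram area = 72


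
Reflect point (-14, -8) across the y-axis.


Reflection rule for y-axis: (-x, y)
(-14, -8) -> (14, -8)

(14, -8)


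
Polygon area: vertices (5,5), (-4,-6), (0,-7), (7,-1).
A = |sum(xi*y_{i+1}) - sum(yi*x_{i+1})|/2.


sum(xi*y_{i+1}) = 5*(-6) - 4*(-7) + 0*(-1) + 7*5 = 33
sum(yi*x_{i+1}) = 5*(-4) - 6*0 - 7*7 - 1*5 = -74
Area = |33 + 74|/2 = 107/2 = 53.5000

53.5000 sq units


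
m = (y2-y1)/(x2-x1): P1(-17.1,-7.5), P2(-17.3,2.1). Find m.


dy = 2.1 + 7.5 = 9.6
dx = -17.3 + 17.1 = -0.2
m = 9.6/(-0.2) = -48.0000

m = -48.0000


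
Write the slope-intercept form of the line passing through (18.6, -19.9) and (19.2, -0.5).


m = (19.4)/(0.6) = 32.3333
b = y1 - m*x1 = -19.9 - (19.4*18.6)/(0.6) = -19.9 - 601.4000 = -621.3000

y = 32.3333x - 621.3000


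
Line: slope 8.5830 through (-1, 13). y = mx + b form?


y - 13 = 8.5830(x + 1)
y = 8.5830x + 13 - 8.5830*(-1)
y = 8.5830x + 21.5830

y = 8.5830x + 21.5830


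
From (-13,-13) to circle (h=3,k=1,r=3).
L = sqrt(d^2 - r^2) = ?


d = sqrt((-13-3)^2 + (-13-1)^2) = sqrt(256+196) = 21.2603
L = sqrt(452.0000 - 9) = sqrt(443.0000) = 21.0476

21.0476


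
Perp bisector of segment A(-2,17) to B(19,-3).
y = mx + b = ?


Midpoint = (8.5, 7)
Slope of AB = dy/dx = -20/21 = -0.9524
Perp slope = -dx/dy = 21/20 = 1.0500
b = My - (perp slope)*Mx = 7 + (21*8.5)/(-20) = 7 - 8.9250 = -1.9250

y = 1.0500x - 1.9250


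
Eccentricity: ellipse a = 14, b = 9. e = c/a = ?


c = sqrt(196-81) = sqrt(115) = 10.7238
e = c/a = sqrt(115)/14 = 0.7660

e = 0.7660


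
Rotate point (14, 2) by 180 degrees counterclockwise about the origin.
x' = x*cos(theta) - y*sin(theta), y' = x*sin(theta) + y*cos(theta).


cos(180) = -1, sin(180) = 0
x' = 14*(-1) - 2*0 = -14
y' = 14*0 + 2*(-1) = -2

(-14, -2)


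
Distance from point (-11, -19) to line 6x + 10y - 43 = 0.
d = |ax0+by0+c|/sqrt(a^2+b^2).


|6*(-11) + 10*(-19) - 43| = |-299| = 299
sqrt(36 + 100) = sqrt(136) = 11.6619
d = 299/sqrt(136) = 25.6390

25.6390


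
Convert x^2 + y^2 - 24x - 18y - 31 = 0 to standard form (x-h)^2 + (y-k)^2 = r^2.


h = -D/2 = 24/2 = 12
k = -E/2 = 18/2 = 9
r^2 = h^2 + k^2 - F = 144 + 81 + 31 = 256
r = 16

Center (12, 9), radius = 16


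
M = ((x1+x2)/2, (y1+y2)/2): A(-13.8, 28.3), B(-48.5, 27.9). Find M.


Mx = (-13.8 - 48.5)/2 = -62.3/2 = -31.1500
My = (28.3 + 27.9)/2 = 56.2/2 = 28.1000

(-31.1500, 28.1000)


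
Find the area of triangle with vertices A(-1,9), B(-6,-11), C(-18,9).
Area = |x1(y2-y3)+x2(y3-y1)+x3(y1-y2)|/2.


-1*(-11-9) = 20
-6*(9-9) = 0
-18*(9+ 11) = -360
sum = -340
Area = |-340|/2 = 170.0000

170.0000 sq units


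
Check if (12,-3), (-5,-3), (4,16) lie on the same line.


12*(-3-16) - 5*(16+ 3) + 4*(-3+ 3)
= -228 - 95 + 0 = -323

No, not collinear (determinant = -323)


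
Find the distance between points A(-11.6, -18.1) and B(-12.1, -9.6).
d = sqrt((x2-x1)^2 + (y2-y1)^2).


dx = -12.1 + 11.6 = -0.5
dy = -9.6 + 18.1 = 8.5
d = sqrt(0.25 + 72.25) = sqrt(72.5) = 8.5147

8.5147


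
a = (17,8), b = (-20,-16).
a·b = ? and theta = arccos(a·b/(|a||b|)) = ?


a·b = 17*(-20) + 8*(-16) = -340 - 128 = -468
|a| = sqrt(289+64) = 18.7883
|b| = sqrt(400+256) = 25.6125
cos(theta) = -468/(sqrt(353)*sqrt(656)) = -468/sqrt(231568) = -0.972538
theta = arccos(-468/sqrt(231568)) = 166.5413 degrees

a·b = -468, theta = 166.5413 deg


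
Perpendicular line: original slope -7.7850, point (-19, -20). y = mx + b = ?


Perpendicular slope = -1/m1 = -1/(-7.7850) = 0.1285
b2 = y0 - m2*x0 = -20 - 19/(-7.7850) = -20 + 2.4406 = -17.5594

y = 0.1285x - 17.5594


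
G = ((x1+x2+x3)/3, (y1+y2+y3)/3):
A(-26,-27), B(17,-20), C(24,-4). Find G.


Gx = (-26+17+24)/3 = 15/3 = 5.0000
Gy = (-27- 20- 4)/3 = -51/3 = -17.0000

G = (5.0000, -17.0000)


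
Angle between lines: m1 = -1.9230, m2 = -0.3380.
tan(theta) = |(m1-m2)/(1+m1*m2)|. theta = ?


m1-m2 = -1.585
1+m1*m2 = 1.649974
tan(theta) = |-1.585/1.649974| = 0.960621
theta = arctan(|-1.585/1.649974|) = 43.8494 degrees (acute angle)

43.8494 degrees


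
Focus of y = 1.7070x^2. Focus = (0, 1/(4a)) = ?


a = 1.7070
4a = 6.8280
focus = (0, 1/6.8280) = (0, 0.1465)

Focus = (0, 0.1465)


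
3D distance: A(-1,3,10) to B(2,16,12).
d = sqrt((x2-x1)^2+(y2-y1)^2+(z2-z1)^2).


dx=3, dy=13, dz=2
d = sqrt(9+169+4) = sqrt(182) = 13.4907

13.4907


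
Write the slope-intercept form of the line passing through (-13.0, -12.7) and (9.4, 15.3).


m = (28.0)/(22.4) = 1.2500
b = y1 - m*x1 = -12.7 - (28.0*(-13.0))/(22.4) = -12.7 + 16.2500 = 3.5500

y = 1.2500x + 3.5500


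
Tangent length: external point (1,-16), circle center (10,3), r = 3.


d = sqrt((1-10)^2 + (-16-3)^2) = sqrt(81+361) = 21.0238
L = sqrt(442.0000 - 9) = sqrt(433.0000) = 20.8087

20.8087


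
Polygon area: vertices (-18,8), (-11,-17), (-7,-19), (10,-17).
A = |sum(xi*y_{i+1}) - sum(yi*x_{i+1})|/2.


sum(xi*y_{i+1}) = -18*(-17) - 11*(-19) - 7*(-17) + 10*8 = 714
sum(yi*x_{i+1}) = 8*(-11) - 17*(-7) - 19*10 - 17*(-18) = 147
Area = |714 - 147|/2 = 567/2 = 283.5000

283.5000 sq units


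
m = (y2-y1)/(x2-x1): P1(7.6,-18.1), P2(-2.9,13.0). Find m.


dy = 13.0 + 18.1 = 31.1
dx = -2.9 - 7.6 = -10.5
m = 31.1/(-10.5) = -2.9619

m = -2.9619


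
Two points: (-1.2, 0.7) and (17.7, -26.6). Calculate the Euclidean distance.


dx = 17.7 + 1.2 = 18.9
dy = -26.6 - 0.7 = -27.3
d = sqrt(357.21 + 745.29) = sqrt(1102.5) = 33.2039

33.2039


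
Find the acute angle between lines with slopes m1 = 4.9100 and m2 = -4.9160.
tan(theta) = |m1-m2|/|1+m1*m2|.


m1-m2 = 9.826
1+m1*m2 = -23.13756
tan(theta) = |9.826/(-23.13756)| = 0.424677
theta = arctan(|9.826/(-23.13756)|) = 23.0098 degrees (acute angle)

23.0098 degrees


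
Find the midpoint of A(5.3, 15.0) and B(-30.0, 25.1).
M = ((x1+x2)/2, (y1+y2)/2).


Mx = (5.3 - 30.0)/2 = -24.7/2 = -12.3500
My = (15.0 + 25.1)/2 = 40.1/2 = 20.0500

(-12.3500, 20.0500)


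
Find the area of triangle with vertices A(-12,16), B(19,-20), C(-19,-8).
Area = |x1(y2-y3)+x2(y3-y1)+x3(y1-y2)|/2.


-12*(-20+ 8) = 144
19*(-8-16) = -456
-19*(16+ 20) = -684
sum = -996
Area = |-996|/2 = 498.0000

498.0000 sq units


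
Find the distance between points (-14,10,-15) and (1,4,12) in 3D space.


dx=15, dy=-6, dz=27
d = sqrt(225+36+729) = sqrt(990) = 31.4643

31.4643


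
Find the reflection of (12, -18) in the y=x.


Reflection rule for y=x: (y, x)
(12, -18) -> (-18, 12)

(-18, 12)


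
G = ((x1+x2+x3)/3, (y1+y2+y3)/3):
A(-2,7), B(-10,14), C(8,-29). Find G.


Gx = (-2- 10+8)/3 = -4/3 = -1.3333
Gy = (7+14- 29)/3 = -8/3 = -2.6667

G = (-1.3333, -2.6667)


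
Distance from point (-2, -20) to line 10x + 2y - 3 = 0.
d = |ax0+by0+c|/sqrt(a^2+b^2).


|10*(-2) + 2*(-20) - 3| = |-63| = 63
sqrt(100 + 4) = sqrt(104) = 10.1980
d = 63/sqrt(104) = 6.1777

6.1777


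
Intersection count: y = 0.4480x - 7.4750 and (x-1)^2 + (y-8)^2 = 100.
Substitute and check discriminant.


Substitute y = 0.4480x - 7.4750: (x-1)^2 + (0.4480x- 7.4750-8)^2 = 100
Expand to Ax^2 + Bx + C = 0, where b-k = -15.475
A = 1+m^2 = 1.200704
B = 2(m(b-k) - h) = 2(0.4480*(-15.475) - 1) = -15.8656
C = h^2 + (b-k)^2 - r^2 = 1 + 239.475625 - 100 = 140.475625
disc = B^2-4AC = 251.7173 - 674.6786 = -422.9613
disc < 0

0 intersection points


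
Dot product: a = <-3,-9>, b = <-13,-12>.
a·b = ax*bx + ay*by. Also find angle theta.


a·b = -3*(-13) - 9*(-12) = 39 + 108 = 147
|a| = sqrt(9+81) = 9.4868
|b| = sqrt(169+144) = 17.6918
cos(theta) = 147/(sqrt(90)*sqrt(313)) = 147/sqrt(28170) = 0.875838
theta = arccos(147/sqrt(28170)) = 28.8557 degrees

a·b = 147, theta = 28.8557 deg


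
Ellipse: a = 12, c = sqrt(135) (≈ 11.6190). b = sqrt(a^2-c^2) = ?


b^2 = 12^2 - (sqrt(135))^2 = 144 - 135 = 9
b = sqrt(9) = 3

b = 3


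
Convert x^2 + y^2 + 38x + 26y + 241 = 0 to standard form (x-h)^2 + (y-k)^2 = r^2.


h = -D/2 = -38/2 = -19
k = -E/2 = -26/2 = -13
r^2 = h^2 + k^2 - F = 361 + 169 - 241 = 289
r = 17

Center (-19, -13), radius = 17


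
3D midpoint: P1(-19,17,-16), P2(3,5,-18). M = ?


Mx = (-19+3)/2 = -8.0000
My = (17+5)/2 = 11.0000
Mz = (-16- 18)/2 = -17.0000

M = (-8.0000, 11.0000, -17.0000)


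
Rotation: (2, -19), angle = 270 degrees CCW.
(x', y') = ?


cos(270) = 0, sin(270) = -1
x' = 2*0 + 19*(-1) = -19
y' = 2*(-1) - 19*0 = -2

(-19, -2)


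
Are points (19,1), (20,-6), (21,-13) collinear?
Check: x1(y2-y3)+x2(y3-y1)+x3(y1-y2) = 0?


19*(-6+ 13) + 20*(-13-1) + 21*(1+ 6)
= 133 - 280 + 147 = 0

Yes, collinear (determinant = 0)


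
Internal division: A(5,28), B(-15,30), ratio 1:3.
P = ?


Px = (1*(-15) + 3*5)/4 = 0/4 = 0
Py = (1*30 + 3*28)/4 = 114/4 = 28.5000

P = (0, 28.5000)


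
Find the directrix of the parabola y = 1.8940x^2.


a = 1.8940
1/(4a) = 0.1320
directrix: y = -0.1320 = -0.1320

y = -0.1320


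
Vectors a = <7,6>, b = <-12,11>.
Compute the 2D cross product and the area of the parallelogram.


cross = 7*11 - 6*(-12) = 77 + 72 = 149
Parallelogram area = |149| = 149

cross = 149, parallelogram area = 149


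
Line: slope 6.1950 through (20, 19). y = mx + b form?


y - 19 = 6.1950(x - 20)
y = 6.1950x + 19 - 6.1950*20
y = 6.1950x - 104.9000

y = 6.1950x - 104.9000


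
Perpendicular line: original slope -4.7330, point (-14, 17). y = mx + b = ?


Perpendicular slope = -1/m1 = -1/(-4.7330) = 0.2113
b2 = y0 - m2*x0 = 17 - 14/(-4.7330) = 17 + 2.9580 = 19.9580

y = 0.2113x + 19.9580


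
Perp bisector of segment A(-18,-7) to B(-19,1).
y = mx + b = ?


Midpoint = (-18.5, -3)
Slope of AB = dy/dx = 8/(-1) = -8.0000
Perp slope = -dx/dy = 1/8 = 0.1250
b = My - (perp slope)*Mx = -3 + (-1*(-18.5))/8 = -3 + 2.3125 = -0.6875

y = 0.1250x - 0.6875


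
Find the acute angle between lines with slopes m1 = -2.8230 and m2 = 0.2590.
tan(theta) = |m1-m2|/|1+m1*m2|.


m1-m2 = -3.082
1+m1*m2 = 0.268843
tan(theta) = |-3.082/0.268843| = 11.463940
theta = arctan(|-3.082/0.268843|) = 85.0147 degrees (acute angle)

85.0147 degrees


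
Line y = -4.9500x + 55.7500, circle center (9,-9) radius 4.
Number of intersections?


Substitute y = -4.9500x + 55.7500: (x-9)^2 + (-4.9500x+55.7500+ 9)^2 = 16
Expand to Ax^2 + Bx + C = 0, where b-k = 64.75
A = 1+m^2 = 25.5025
B = 2(m(b-k) - h) = 2(-4.9500*64.75 - 9) = -659.025
C = h^2 + (b-k)^2 - r^2 = 81 + 4192.5625 - 16 = 4257.5625
disc = B^2-4AC = 434313.9506 - 434313.9506 = 0
disc = 0

1 intersection point (tangent)


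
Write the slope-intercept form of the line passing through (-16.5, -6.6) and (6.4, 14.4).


m = (21.0)/(22.9) = 0.9170
b = y1 - m*x1 = -6.6 - (21.0*(-16.5))/(22.9) = -6.6 + 15.1310 = 8.5310

y = 0.9170x + 8.5310


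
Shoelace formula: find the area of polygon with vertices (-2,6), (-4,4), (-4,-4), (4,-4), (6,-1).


sum(xi*y_{i+1}) = -2*4 - 4*(-4) - 4*(-4) + 4*(-1) + 6*6 = 56
sum(yi*x_{i+1}) = 6*(-4) + 4*(-4) - 4*4 - 4*6 - 1*(-2) = -78
Area = |56 + 78|/2 = 134/2 = 67.0000

67.0000 sq units


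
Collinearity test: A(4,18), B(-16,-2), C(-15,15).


4*(-2-15) - 16*(15-18) - 15*(18+ 2)
= -68 + 48 - 300 = -320

No, not collinear (determinant = -320)


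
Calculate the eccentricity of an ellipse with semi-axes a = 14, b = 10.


c = sqrt(196-100) = sqrt(96) = 9.7980
e = c/a = sqrt(96)/14 = 0.6999

e = 0.6999


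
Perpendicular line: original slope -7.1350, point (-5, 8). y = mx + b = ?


Perpendicular slope = -1/m1 = -1/(-7.1350) = 0.1402
b2 = y0 - m2*x0 = 8 - 5/(-7.1350) = 8 + 0.7008 = 8.7008

y = 0.1402x + 8.7008


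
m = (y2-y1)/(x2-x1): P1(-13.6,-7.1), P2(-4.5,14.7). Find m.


dy = 14.7 + 7.1 = 21.8
dx = -4.5 + 13.6 = 9.1
m = 21.8/9.1 = 2.3956

m = 2.3956


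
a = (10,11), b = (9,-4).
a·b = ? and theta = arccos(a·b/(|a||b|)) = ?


a·b = 10*9 + 11*(-4) = 90 - 44 = 46
|a| = sqrt(100+121) = 14.8661
|b| = sqrt(81+16) = 9.8489
cos(theta) = 46/(sqrt(221)*sqrt(97)) = 46/sqrt(21437) = 0.314178
theta = arccos(46/sqrt(21437)) = 71.6888 degrees

a·b = 46, theta = 71.6888 deg


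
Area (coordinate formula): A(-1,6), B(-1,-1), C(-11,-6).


-1*(-1+ 6) = -5
-1*(-6-6) = 12
-11*(6+ 1) = -77
sum = -70
Area = |-70|/2 = 35.0000

35.0000 sq units


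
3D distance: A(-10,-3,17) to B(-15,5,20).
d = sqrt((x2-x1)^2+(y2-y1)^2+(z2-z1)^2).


dx=-5, dy=8, dz=3
d = sqrt(25+64+9) = sqrt(98) = 9.8995

9.8995


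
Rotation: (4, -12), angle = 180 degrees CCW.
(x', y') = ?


cos(180) = -1, sin(180) = 0
x' = 4*(-1) + 12*0 = -4
y' = 4*0 - 12*(-1) = 12

(-4, 12)


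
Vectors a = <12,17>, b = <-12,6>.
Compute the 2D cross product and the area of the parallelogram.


cross = 12*6 - 17*(-12) = 72 + 204 = 276
Parallelogram area = |276| = 276

cross = 276, parallelogram area = 276


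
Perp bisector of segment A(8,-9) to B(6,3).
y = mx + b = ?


Midpoint = (7, -3)
Slope of AB = dy/dx = 12/(-2) = -6.0000
Perp slope = -dx/dy = 2/12 = 0.1667
b = My - (perp slope)*Mx = -3 + (-2*7)/12 = -3 - 1.1667 = -4.1667

y = 0.1667x - 4.1667


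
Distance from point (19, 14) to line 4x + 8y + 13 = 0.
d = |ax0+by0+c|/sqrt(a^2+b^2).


|4*19 + 8*14 + 13| = |201| = 201
sqrt(16 + 64) = sqrt(80) = 8.9443
d = 201/sqrt(80) = 22.4725

22.4725


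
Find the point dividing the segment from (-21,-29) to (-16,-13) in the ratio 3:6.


Px = (3*(-16) + 6*(-21))/9 = -174/9 = -19.3333
Py = (3*(-13) + 6*(-29))/9 = -213/9 = -23.6667

P = (-19.3333, -23.6667)


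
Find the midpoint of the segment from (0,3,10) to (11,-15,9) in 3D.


Mx = (0+11)/2 = 5.5000
My = (3- 15)/2 = -6.0000
Mz = (10+9)/2 = 9.5000

M = (5.5000, -6.0000, 9.5000)


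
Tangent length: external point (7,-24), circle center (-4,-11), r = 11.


d = sqrt((7+ 4)^2 + (-24+ 11)^2) = sqrt(121+169) = 17.0294
L = sqrt(290.0000 - 121) = sqrt(169.0000) = 13.0000

13.0000


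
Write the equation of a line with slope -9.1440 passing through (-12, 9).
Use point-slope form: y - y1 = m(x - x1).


y - 9 = -9.1440(x + 12)
y = -9.1440x + 9 + 9.1440*(-12)
y = -9.1440x - 100.7280

y = -9.1440x - 100.7280


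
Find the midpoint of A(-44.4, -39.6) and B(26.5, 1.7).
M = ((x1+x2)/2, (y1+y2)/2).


Mx = (-44.4 + 26.5)/2 = -17.9/2 = -8.9500
My = (-39.6 + 1.7)/2 = -37.9/2 = -18.9500

(-8.9500, -18.9500)


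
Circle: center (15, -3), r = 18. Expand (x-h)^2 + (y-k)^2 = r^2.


(x-15)^2 + (y+ 3)^2 = 18^2
D = -2h = -30, E = -2k = 6
F = h^2+k^2-r^2 = 225+9-324 = -90

x^2 + y^2 - 30x + 6y - 90 = 0


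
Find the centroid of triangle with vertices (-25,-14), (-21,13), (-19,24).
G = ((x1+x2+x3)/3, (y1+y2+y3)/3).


Gx = (-25- 21- 19)/3 = -65/3 = -21.6667
Gy = (-14+13+24)/3 = 23/3 = 7.6667

G = (-21.6667, 7.6667)


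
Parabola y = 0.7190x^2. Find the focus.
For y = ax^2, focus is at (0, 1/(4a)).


a = 0.7190
4a = 2.8760
focus = (0, 1/2.8760) = (0, 0.3477)

Focus = (0, 0.3477)


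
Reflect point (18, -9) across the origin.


Reflection rule for origin: (-x, -y)
(18, -9) -> (-18, 9)

(-18, 9)


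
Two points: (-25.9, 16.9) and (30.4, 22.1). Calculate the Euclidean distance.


dx = 30.4 + 25.9 = 56.3
dy = 22.1 - 16.9 = 5.2
d = sqrt(3169.69 + 27.04) = sqrt(3196.73) = 56.5396

56.5396


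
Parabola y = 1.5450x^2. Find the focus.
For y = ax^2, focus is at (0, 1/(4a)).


a = 1.5450
4a = 6.1800
focus = (0, 1/6.1800) = (0, 0.1618)

Focus = (0, 0.1618)


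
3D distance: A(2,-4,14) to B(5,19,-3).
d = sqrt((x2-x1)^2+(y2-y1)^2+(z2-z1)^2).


dx=3, dy=23, dz=-17
d = sqrt(9+529+289) = sqrt(827) = 28.7576

28.7576


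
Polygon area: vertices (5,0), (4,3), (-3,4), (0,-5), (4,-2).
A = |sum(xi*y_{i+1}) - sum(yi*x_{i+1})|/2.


sum(xi*y_{i+1}) = 5*3 + 4*4 - 3*(-5) + 0*(-2) + 4*0 = 46
sum(yi*x_{i+1}) = 0*4 + 3*(-3) + 4*0 - 5*4 - 2*5 = -39
Area = |46 + 39|/2 = 85/2 = 42.5000

42.5000 sq units


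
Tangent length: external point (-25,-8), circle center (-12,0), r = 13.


d = sqrt((-25+ 12)^2 + (-8-0)^2) = sqrt(169+64) = 15.2643
L = sqrt(233.0000 - 169) = sqrt(64.0000) = 8.0000

8.0000


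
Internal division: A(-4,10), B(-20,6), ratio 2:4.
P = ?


Px = (2*(-20) + 4*(-4))/6 = -56/6 = -9.3333
Py = (2*6 + 4*10)/6 = 52/6 = 8.6667

P = (-9.3333, 8.6667)


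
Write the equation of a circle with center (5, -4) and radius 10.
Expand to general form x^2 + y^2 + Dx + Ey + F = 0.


(x-5)^2 + (y+ 4)^2 = 10^2
D = -2h = -10, E = -2k = 8
F = h^2+k^2-r^2 = 25+16-100 = -59

x^2 + y^2 - 10x + 8y - 59 = 0
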